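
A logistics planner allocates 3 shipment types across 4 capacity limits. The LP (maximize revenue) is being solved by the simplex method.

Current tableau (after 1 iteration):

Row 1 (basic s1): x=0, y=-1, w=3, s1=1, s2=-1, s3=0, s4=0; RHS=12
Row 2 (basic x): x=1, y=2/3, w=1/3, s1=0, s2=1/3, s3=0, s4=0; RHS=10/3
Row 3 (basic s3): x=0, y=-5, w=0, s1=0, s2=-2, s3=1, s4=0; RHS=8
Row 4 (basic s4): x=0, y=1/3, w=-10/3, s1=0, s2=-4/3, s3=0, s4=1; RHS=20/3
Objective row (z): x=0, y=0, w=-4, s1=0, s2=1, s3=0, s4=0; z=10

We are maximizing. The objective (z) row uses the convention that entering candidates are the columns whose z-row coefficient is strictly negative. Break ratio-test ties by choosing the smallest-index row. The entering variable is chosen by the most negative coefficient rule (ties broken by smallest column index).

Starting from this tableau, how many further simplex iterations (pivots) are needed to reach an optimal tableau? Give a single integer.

2

pivot: w in, s1 out → z = 26
pivot: y in, x out → z = 206/7
No improving column remains; optimal.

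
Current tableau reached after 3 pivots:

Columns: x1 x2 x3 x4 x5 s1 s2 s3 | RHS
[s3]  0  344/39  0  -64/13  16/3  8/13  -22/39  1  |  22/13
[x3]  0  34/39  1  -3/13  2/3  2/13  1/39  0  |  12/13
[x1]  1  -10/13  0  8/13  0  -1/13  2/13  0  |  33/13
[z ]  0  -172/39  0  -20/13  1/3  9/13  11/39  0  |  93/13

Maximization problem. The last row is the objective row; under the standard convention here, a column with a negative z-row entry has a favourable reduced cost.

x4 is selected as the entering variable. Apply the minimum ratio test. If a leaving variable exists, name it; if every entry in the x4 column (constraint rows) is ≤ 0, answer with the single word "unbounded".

Ratios: row 1 (s3): entry -64/13 ≤ 0, skip; row 2 (x3): entry -3/13 ≤ 0, skip; row 3 (x1): (33/13)/(8/13) = 33/8.
Minimum ratio is in the x1 row, so x1 leaves.

x1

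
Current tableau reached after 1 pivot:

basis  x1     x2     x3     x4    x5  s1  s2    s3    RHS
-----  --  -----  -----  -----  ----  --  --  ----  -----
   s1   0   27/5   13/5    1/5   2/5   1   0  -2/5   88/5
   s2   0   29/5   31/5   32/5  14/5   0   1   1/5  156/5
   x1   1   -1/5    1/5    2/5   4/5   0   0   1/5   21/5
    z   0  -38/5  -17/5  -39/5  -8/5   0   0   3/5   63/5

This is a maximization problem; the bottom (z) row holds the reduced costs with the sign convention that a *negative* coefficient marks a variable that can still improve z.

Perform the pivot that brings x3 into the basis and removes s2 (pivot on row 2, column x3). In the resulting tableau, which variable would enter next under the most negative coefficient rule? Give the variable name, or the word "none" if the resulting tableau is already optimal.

Pivot element 31/5. New z-row = old z-row − (-17/5)·(row 2/(31/5)).
Updated z-row coefficients: x1: 0, x2: -137/31, x3: 0, x4: -133/31, x5: -2/31, s1: 0, s2: 17/31, s3: 22/31.
The most negative is -137/31 in column x2, so x2 would enter next.

x2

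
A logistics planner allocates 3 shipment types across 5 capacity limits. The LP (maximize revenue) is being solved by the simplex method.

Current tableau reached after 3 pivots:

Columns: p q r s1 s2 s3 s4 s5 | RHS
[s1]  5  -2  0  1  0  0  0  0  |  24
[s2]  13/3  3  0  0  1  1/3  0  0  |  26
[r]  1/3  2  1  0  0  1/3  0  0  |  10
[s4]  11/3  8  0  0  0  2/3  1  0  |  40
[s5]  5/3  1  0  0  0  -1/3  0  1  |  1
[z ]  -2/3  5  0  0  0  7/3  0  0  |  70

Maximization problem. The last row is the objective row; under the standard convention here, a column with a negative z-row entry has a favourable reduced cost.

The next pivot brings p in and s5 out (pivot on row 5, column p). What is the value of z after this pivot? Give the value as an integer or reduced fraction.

Minimum ratio for p: 1/(5/3) = 3/5.
z changes by −(z-row coeff of p)·ratio = −(-2/3)·(3/5) = 2/5.
New z = 70 + (2/5) = 352/5.

352/5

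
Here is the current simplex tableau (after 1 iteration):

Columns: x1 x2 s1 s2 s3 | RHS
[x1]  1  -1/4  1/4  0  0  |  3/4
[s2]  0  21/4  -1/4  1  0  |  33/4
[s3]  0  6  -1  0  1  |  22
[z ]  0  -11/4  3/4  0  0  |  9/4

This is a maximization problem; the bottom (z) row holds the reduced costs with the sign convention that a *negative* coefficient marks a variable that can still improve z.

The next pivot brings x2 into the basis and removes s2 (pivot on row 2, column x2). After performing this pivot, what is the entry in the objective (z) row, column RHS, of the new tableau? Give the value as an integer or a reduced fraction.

Pivot element is row 2, column x2: 21/4.
Normalize row 2: new (row 2, RHS) = (33/4)/(21/4) = 11/7.
z-row ← z-row − (-11/4)·(new row 2): 9/4 − (-11/4)·(11/7) = 46/7.

46/7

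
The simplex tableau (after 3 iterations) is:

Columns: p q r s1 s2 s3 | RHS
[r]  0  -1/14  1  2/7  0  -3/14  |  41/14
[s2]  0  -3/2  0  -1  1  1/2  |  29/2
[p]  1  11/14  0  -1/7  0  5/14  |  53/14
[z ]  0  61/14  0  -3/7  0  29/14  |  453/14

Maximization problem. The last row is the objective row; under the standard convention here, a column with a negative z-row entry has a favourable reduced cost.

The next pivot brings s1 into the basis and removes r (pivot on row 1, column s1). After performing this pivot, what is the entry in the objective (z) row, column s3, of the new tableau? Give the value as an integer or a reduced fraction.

Pivot element is row 1, column s1: 2/7.
Normalize row 1: new (row 1, s3) = (-3/14)/(2/7) = -3/4.
z-row ← z-row − (-3/7)·(new row 1): 29/14 − (-3/7)·(-3/4) = 7/4.

7/4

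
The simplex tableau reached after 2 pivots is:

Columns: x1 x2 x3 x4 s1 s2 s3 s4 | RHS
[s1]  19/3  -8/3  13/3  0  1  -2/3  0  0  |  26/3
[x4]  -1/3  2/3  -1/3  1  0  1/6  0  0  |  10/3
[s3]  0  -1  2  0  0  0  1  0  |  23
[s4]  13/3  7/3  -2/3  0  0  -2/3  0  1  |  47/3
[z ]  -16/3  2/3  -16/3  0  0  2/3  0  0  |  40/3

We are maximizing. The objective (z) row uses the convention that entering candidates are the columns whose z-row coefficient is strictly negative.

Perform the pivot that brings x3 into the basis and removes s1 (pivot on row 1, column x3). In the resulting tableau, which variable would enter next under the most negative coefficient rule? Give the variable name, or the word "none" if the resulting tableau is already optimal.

Pivot element 13/3. New z-row = old z-row − (-16/3)·(row 1/(13/3)).
Updated z-row coefficients: x1: 32/13, x2: -34/13, x3: 0, x4: 0, s1: 16/13, s2: -2/13, s3: 0, s4: 0.
The most negative is -34/13 in column x2, so x2 would enter next.

x2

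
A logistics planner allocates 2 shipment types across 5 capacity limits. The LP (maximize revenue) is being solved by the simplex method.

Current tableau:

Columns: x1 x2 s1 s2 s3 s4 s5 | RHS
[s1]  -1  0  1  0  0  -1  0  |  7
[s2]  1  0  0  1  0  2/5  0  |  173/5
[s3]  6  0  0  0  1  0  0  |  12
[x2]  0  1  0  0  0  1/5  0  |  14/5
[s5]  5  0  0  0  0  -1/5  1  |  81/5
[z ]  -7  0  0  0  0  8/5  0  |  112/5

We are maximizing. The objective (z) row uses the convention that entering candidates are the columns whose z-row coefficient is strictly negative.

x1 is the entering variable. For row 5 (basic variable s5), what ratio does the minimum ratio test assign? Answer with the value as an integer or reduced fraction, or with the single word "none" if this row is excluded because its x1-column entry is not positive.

81/25

Ratio = RHS / (x1 entry) = (81/5) / 5 = 81/25.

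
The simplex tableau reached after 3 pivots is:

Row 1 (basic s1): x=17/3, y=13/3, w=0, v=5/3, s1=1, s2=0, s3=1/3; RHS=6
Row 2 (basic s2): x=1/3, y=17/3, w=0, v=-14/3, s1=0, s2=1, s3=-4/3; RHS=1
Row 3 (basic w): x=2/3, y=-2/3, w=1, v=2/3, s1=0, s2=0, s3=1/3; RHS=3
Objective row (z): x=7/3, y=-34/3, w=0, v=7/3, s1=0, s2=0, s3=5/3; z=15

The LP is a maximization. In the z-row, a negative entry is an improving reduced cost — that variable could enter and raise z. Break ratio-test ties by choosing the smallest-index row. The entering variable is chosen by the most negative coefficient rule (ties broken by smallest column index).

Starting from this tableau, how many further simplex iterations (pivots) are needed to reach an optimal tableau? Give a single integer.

2

pivot: y in, s2 out → z = 17
pivot: v in, s1 out → z = 24
No improving column remains; optimal.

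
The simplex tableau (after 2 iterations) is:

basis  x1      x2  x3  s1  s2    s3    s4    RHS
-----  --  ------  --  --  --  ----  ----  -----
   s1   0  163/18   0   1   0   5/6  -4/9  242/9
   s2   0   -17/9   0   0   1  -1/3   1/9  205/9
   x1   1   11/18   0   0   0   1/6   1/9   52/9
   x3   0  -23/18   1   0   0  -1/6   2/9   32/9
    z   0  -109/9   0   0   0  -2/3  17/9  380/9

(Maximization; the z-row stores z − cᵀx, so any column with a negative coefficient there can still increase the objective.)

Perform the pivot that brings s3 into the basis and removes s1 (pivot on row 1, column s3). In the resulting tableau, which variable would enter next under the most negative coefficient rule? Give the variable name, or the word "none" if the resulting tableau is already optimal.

Pivot element 5/6. New z-row = old z-row − (-2/3)·(row 1/(5/6)).
Updated z-row coefficients: x1: 0, x2: -73/15, x3: 0, s1: 4/5, s2: 0, s3: 0, s4: 23/15.
The most negative is -73/15 in column x2, so x2 would enter next.

x2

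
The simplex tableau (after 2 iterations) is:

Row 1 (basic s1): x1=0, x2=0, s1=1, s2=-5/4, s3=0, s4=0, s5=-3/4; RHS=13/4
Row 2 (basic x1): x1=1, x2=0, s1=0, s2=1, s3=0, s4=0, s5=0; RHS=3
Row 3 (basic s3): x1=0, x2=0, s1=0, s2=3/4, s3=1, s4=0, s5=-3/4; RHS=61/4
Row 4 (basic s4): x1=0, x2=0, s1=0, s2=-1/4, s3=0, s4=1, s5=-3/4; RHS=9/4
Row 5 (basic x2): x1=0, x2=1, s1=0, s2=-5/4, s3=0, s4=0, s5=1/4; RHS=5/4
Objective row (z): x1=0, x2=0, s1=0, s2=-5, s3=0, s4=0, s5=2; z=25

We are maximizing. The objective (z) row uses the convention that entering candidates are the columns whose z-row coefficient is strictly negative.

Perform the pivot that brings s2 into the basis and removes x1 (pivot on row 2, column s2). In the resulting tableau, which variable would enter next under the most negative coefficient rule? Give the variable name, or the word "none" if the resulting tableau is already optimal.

none

Pivot element 1. New z-row = old z-row − (-5)·(row 2/1).
Updated z-row coefficients: x1: 5, x2: 0, s1: 0, s2: 0, s3: 0, s4: 0, s5: 2.
No coefficient is strictly negative; the tableau after this pivot is optimal.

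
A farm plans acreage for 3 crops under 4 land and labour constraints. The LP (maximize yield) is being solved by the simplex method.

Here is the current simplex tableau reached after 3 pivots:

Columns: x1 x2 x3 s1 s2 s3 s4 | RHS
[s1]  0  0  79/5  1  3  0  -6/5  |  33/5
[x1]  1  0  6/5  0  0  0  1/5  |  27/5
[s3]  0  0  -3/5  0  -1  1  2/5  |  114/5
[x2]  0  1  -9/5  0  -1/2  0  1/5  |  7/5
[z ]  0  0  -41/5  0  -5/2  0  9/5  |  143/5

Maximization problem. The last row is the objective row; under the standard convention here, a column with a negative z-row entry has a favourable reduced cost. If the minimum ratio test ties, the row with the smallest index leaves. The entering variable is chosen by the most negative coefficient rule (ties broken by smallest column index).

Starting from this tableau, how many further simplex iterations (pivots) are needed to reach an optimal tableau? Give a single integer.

pivot: x3 in, s1 out → z = 2530/79
pivot: s2 in, x3 out → z = 341/10
No improving column remains; optimal.

2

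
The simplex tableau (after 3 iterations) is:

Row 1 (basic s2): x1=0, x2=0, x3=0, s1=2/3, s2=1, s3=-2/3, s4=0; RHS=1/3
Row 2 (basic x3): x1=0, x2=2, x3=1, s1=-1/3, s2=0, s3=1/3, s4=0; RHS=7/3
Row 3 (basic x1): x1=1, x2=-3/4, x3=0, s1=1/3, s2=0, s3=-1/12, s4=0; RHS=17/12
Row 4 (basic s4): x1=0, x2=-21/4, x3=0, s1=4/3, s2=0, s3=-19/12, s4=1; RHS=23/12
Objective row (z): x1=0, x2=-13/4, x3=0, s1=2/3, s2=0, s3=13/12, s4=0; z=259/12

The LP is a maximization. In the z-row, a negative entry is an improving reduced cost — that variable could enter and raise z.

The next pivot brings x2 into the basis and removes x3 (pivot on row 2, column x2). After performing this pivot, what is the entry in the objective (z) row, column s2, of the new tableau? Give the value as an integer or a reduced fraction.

Pivot element is row 2, column x2: 2.
Normalize row 2: new (row 2, s2) = 0/2 = 0.
z-row ← z-row − (-13/4)·(new row 2): 0 − (-13/4)·0 = 0.

0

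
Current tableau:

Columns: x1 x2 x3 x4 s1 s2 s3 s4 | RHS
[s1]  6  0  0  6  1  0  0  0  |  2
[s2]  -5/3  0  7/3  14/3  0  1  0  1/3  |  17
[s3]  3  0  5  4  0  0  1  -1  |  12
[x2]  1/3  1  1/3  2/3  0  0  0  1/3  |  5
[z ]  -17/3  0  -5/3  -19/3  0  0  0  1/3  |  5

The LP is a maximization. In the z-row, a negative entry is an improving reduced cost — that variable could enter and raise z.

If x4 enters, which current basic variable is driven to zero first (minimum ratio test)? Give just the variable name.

s1

Ratios: row 1 (s1): 2/6 = 1/3; row 2 (s2): 17/(14/3) = 51/14; row 3 (s3): 12/4 = 3; row 4 (x2): 5/(2/3) = 15/2.
Minimum ratio 1/3 is in the s1 row, so s1 leaves.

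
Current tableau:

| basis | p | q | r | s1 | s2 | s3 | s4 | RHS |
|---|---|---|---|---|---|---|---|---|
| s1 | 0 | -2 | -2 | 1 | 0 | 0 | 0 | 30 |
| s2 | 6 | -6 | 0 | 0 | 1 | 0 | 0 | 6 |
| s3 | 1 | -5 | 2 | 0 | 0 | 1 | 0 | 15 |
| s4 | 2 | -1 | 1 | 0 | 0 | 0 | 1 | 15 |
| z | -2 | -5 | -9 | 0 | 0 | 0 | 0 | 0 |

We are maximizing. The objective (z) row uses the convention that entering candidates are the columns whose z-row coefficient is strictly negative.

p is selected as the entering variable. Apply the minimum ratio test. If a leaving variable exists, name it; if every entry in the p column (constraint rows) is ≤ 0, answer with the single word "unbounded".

s2

Ratios: row 1 (s1): entry 0 ≤ 0, skip; row 2 (s2): 6/6 = 1; row 3 (s3): 15/1 = 15; row 4 (s4): 15/2 = 15/2.
Minimum ratio is in the s2 row, so s2 leaves.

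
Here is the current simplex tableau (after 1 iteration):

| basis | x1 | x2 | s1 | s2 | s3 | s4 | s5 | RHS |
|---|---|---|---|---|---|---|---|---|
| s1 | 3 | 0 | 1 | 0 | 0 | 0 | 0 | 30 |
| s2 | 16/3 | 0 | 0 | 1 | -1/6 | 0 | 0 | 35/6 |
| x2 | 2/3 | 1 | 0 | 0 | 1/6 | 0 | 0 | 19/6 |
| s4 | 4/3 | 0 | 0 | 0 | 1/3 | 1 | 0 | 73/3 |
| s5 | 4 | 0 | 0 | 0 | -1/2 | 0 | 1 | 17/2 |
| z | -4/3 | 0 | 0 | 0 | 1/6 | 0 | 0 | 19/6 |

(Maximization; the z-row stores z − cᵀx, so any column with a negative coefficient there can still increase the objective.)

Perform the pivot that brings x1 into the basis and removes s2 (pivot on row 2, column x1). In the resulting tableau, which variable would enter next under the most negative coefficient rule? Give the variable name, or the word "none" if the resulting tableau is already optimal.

Pivot element 16/3. New z-row = old z-row − (-4/3)·(row 2/(16/3)).
Updated z-row coefficients: x1: 0, x2: 0, s1: 0, s2: 1/4, s3: 1/8, s4: 0, s5: 0.
No coefficient is strictly negative; the tableau after this pivot is optimal.

none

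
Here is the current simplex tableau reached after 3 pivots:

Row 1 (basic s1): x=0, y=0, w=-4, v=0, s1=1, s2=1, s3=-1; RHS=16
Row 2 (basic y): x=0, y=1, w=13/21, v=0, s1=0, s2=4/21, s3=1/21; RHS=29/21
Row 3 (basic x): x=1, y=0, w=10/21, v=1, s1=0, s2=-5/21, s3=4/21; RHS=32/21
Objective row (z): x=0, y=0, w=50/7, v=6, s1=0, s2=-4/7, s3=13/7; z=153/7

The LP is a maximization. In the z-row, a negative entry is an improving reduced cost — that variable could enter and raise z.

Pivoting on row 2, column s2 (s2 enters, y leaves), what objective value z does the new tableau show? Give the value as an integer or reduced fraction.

Minimum ratio for s2: (29/21)/(4/21) = 29/4.
z changes by −(z-row coeff of s2)·ratio = −(-4/7)·(29/4) = 29/7.
New z = 153/7 + (29/7) = 26.

26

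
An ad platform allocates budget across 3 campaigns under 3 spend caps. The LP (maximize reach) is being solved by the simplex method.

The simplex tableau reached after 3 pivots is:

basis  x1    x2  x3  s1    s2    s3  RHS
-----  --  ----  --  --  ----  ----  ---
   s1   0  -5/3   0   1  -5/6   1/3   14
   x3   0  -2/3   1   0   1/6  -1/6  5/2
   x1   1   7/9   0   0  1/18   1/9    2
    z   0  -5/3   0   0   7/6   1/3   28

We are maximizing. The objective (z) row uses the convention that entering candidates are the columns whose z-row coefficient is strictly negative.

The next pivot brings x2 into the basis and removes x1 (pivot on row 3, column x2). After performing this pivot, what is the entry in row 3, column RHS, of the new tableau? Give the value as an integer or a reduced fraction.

18/7

Pivot element is row 3, column x2: 7/9.
Normalize row 3: new (row 3, RHS) = 2/(7/9) = 18/7.
Row 3 is the pivot row, so the entry is 18/7.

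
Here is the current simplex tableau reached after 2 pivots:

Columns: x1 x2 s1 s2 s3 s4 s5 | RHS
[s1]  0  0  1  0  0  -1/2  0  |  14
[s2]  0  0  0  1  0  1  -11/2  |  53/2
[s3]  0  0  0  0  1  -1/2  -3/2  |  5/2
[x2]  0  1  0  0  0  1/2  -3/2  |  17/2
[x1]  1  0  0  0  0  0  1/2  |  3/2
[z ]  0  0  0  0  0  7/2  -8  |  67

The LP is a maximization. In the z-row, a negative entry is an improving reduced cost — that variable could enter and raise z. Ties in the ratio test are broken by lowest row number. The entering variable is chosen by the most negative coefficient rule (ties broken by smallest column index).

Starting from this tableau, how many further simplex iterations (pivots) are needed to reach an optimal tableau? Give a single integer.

1

pivot: s5 in, x1 out → z = 91
No improving column remains; optimal.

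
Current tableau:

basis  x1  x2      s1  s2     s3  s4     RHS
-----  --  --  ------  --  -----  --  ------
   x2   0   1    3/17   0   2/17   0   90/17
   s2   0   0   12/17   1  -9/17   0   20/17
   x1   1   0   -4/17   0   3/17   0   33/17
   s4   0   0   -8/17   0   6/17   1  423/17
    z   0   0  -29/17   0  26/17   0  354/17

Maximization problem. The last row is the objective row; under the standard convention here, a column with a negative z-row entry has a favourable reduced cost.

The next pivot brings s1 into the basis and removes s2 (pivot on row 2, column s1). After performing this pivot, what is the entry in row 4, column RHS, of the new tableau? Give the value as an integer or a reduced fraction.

Pivot element is row 2, column s1: 12/17.
Normalize row 2: new (row 2, RHS) = (20/17)/(12/17) = 5/3.
row 4 ← row 4 − (-8/17)·(new row 2): 423/17 − (-8/17)·(5/3) = 77/3.

77/3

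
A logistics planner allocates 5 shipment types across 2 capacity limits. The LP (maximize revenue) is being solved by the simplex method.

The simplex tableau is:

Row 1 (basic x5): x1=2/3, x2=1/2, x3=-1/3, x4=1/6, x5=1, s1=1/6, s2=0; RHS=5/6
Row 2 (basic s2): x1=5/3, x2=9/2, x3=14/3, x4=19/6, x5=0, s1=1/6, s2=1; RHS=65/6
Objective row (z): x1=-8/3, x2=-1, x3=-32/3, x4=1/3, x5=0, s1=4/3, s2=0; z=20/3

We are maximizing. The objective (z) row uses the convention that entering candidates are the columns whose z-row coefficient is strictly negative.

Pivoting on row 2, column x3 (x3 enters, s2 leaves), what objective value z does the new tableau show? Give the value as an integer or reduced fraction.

Minimum ratio for x3: (65/6)/(14/3) = 65/28.
z changes by −(z-row coeff of x3)·ratio = −(-32/3)·(65/28) = 520/21.
New z = 20/3 + (520/21) = 220/7.

220/7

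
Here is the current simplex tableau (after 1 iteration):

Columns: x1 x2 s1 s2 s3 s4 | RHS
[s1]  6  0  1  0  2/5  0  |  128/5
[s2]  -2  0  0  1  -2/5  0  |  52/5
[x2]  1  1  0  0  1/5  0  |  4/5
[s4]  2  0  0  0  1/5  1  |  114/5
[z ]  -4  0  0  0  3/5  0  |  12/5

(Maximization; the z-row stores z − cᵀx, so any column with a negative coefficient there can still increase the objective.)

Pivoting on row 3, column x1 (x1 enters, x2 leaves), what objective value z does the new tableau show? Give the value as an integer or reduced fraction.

28/5

Minimum ratio for x1: (4/5)/1 = 4/5.
z changes by −(z-row coeff of x1)·ratio = −(-4)·(4/5) = 16/5.
New z = 12/5 + (16/5) = 28/5.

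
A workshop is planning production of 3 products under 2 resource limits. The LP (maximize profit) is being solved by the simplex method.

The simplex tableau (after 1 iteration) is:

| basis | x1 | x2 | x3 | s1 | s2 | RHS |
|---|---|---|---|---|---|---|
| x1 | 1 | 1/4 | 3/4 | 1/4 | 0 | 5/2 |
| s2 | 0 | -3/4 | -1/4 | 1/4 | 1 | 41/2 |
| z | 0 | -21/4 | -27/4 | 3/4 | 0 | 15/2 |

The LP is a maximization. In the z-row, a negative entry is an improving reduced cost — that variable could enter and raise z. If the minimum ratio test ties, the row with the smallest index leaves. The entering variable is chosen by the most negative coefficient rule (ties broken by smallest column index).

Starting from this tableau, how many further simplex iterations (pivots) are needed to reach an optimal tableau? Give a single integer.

2

pivot: x3 in, x1 out → z = 30
pivot: x2 in, x3 out → z = 60
No improving column remains; optimal.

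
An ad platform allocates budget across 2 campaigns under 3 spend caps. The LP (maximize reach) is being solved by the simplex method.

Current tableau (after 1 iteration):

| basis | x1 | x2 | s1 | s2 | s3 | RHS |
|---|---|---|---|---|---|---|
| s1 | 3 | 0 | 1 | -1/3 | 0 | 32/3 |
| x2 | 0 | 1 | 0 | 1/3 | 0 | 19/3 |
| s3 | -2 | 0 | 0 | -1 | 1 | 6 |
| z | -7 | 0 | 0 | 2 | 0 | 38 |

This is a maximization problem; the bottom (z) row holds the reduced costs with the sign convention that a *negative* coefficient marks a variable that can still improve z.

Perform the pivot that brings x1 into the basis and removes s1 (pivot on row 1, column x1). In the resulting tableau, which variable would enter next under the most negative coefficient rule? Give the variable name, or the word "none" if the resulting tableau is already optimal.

Pivot element 3. New z-row = old z-row − (-7)·(row 1/3).
Updated z-row coefficients: x1: 0, x2: 0, s1: 7/3, s2: 11/9, s3: 0.
No coefficient is strictly negative; the tableau after this pivot is optimal.

none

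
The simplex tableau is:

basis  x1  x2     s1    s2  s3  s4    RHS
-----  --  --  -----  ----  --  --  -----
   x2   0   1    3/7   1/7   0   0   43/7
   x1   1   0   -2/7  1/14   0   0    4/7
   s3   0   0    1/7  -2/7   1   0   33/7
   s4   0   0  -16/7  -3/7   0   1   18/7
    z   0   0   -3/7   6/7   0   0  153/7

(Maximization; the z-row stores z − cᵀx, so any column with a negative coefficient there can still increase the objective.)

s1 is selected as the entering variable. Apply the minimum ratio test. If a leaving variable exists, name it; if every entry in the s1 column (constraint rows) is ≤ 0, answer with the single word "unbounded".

Ratios: row 1 (x2): (43/7)/(3/7) = 43/3; row 2 (x1): entry -2/7 ≤ 0, skip; row 3 (s3): (33/7)/(1/7) = 33; row 4 (s4): entry -16/7 ≤ 0, skip.
Minimum ratio is in the x2 row, so x2 leaves.

x2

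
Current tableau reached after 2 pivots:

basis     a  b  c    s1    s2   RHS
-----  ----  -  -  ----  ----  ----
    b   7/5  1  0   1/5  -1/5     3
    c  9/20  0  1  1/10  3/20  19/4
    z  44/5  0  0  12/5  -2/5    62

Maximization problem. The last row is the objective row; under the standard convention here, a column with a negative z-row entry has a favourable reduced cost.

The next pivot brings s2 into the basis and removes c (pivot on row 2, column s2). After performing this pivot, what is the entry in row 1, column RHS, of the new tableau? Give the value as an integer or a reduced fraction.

Pivot element is row 2, column s2: 3/20.
Normalize row 2: new (row 2, RHS) = (19/4)/(3/20) = 95/3.
row 1 ← row 1 − (-1/5)·(new row 2): 3 − (-1/5)·(95/3) = 28/3.

28/3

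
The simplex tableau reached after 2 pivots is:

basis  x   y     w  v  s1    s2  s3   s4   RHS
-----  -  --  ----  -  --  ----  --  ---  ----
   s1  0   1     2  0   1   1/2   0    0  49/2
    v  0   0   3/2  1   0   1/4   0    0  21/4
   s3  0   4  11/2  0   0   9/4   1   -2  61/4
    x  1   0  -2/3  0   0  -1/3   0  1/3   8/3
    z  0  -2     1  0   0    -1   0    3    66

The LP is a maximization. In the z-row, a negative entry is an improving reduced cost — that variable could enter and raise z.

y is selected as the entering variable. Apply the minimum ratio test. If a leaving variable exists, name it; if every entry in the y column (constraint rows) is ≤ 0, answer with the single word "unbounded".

s3

Ratios: row 1 (s1): (49/2)/1 = 49/2; row 2 (v): entry 0 ≤ 0, skip; row 3 (s3): (61/4)/4 = 61/16; row 4 (x): entry 0 ≤ 0, skip.
Minimum ratio is in the s3 row, so s3 leaves.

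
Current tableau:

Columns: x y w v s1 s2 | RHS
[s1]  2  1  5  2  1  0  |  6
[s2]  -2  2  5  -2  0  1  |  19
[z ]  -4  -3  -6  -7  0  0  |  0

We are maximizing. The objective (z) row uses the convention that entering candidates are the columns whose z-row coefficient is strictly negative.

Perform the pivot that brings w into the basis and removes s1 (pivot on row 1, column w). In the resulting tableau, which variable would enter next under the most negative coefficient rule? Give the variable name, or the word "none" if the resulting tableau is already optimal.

v

Pivot element 5. New z-row = old z-row − (-6)·(row 1/5).
Updated z-row coefficients: x: -8/5, y: -9/5, w: 0, v: -23/5, s1: 6/5, s2: 0.
The most negative is -23/5 in column v, so v would enter next.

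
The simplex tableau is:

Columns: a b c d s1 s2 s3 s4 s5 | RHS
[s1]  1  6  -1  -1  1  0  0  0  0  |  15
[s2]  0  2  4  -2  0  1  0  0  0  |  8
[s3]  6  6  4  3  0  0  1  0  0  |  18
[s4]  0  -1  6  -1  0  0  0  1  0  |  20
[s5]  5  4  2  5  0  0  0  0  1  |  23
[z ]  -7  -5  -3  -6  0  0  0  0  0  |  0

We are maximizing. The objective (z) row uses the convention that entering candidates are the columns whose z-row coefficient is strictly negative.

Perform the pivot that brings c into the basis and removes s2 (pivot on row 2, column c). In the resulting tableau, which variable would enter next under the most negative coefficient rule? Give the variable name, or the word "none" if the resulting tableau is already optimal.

Pivot element 4. New z-row = old z-row − (-3)·(row 2/4).
Updated z-row coefficients: a: -7, b: -7/2, c: 0, d: -15/2, s1: 0, s2: 3/4, s3: 0, s4: 0, s5: 0.
The most negative is -15/2 in column d, so d would enter next.

d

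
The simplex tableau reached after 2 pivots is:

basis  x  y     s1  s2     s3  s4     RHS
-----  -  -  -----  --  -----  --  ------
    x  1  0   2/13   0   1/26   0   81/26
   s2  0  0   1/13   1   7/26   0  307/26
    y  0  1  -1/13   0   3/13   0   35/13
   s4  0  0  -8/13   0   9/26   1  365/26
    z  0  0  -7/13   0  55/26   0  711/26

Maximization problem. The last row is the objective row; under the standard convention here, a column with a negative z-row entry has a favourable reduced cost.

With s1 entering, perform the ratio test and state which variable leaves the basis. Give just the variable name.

x

Ratios: row 1 (x): (81/26)/(2/13) = 81/4; row 2 (s2): (307/26)/(1/13) = 307/2; row 3 (y): entry -1/13 ≤ 0, skip; row 4 (s4): entry -8/13 ≤ 0, skip.
Minimum ratio 81/4 is in the x row, so x leaves.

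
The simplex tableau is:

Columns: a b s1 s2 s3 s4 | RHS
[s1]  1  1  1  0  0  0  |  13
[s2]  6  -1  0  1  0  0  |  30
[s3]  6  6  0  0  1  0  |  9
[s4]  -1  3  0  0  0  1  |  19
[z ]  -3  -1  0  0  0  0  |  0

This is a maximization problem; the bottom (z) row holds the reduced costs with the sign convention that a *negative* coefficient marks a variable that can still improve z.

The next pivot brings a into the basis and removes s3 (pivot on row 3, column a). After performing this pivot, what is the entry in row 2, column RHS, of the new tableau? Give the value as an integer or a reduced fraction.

Pivot element is row 3, column a: 6.
Normalize row 3: new (row 3, RHS) = 9/6 = 3/2.
row 2 ← row 2 − 6·(new row 3): 30 − 6·(3/2) = 21.

21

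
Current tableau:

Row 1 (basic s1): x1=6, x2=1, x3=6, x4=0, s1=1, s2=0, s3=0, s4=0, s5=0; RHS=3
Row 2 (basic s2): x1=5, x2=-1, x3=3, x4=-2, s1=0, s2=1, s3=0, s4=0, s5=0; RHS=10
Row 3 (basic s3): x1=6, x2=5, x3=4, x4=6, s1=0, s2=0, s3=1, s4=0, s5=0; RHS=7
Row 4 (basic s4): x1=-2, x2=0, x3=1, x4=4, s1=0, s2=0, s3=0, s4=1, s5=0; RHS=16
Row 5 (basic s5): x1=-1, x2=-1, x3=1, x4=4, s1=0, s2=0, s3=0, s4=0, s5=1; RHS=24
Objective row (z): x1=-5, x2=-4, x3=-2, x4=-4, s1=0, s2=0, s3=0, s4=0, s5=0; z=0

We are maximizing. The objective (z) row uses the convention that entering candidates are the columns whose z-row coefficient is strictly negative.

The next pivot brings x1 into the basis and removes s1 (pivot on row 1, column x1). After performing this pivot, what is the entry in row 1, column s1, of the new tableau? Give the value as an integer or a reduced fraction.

Pivot element is row 1, column x1: 6.
Normalize row 1: new (row 1, s1) = 1/6 = 1/6.
Row 1 is the pivot row, so the entry is 1/6.

1/6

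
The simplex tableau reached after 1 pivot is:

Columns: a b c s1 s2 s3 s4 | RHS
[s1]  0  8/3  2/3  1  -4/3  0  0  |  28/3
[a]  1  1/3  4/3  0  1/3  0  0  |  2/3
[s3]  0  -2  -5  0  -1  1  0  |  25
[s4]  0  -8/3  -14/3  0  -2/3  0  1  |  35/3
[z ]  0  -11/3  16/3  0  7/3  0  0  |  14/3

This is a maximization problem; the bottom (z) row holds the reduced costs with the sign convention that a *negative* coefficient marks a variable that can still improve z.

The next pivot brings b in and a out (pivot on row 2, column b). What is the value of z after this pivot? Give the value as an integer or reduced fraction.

12

Minimum ratio for b: (2/3)/(1/3) = 2.
z changes by −(z-row coeff of b)·ratio = −(-11/3)·2 = 22/3.
New z = 14/3 + (22/3) = 12.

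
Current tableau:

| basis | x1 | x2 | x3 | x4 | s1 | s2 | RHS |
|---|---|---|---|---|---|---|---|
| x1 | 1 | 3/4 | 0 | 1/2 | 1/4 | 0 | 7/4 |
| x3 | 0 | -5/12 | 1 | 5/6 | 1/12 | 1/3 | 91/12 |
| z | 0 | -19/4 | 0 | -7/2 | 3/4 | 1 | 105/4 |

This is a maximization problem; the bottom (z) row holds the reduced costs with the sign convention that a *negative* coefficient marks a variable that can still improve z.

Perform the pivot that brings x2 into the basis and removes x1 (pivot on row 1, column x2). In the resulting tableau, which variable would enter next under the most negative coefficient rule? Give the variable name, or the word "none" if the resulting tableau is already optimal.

Pivot element 3/4. New z-row = old z-row − (-19/4)·(row 1/(3/4)).
Updated z-row coefficients: x1: 19/3, x2: 0, x3: 0, x4: -1/3, s1: 7/3, s2: 1.
The most negative is -1/3 in column x4, so x4 would enter next.

x4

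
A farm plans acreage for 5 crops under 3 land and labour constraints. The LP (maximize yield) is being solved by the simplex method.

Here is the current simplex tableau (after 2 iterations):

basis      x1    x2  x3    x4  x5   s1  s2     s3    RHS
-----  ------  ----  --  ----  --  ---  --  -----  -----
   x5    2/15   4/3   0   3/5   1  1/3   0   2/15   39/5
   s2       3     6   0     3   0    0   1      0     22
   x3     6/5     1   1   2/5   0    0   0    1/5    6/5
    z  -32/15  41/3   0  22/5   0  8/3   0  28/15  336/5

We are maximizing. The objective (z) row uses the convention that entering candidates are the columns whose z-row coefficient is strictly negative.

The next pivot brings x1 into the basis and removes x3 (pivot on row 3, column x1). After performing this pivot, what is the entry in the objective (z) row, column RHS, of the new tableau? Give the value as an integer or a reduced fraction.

Pivot element is row 3, column x1: 6/5.
Normalize row 3: new (row 3, RHS) = (6/5)/(6/5) = 1.
z-row ← z-row − (-32/15)·(new row 3): 336/5 − (-32/15)·1 = 208/3.

208/3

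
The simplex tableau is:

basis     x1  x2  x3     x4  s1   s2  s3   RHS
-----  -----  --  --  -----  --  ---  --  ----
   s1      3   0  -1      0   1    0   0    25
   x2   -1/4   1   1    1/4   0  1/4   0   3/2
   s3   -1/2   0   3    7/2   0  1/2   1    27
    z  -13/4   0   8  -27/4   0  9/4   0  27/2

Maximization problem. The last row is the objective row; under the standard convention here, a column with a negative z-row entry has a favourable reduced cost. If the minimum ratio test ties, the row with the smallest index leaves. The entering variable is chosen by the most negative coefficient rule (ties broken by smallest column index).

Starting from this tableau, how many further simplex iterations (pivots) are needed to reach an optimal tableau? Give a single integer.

pivot: x4 in, x2 out → z = 54
pivot: x1 in, s3 out → z = 74
pivot: x2 in, s1 out → z = 4229/42
No improving column remains; optimal.

3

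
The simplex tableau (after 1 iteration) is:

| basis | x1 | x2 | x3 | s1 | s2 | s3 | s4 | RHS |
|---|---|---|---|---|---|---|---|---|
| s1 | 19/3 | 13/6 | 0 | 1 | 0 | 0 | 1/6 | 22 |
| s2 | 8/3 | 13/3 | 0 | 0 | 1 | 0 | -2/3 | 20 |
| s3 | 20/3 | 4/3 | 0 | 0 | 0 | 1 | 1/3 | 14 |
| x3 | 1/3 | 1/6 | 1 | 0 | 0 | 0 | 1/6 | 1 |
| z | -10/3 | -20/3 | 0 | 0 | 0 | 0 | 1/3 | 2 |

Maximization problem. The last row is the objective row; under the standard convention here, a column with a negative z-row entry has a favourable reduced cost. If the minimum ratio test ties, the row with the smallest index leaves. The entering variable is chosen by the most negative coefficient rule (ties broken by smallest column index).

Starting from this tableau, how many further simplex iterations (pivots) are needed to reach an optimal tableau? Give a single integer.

2

pivot: x2 in, s2 out → z = 426/13
pivot: s4 in, x3 out → z = 168/5
No improving column remains; optimal.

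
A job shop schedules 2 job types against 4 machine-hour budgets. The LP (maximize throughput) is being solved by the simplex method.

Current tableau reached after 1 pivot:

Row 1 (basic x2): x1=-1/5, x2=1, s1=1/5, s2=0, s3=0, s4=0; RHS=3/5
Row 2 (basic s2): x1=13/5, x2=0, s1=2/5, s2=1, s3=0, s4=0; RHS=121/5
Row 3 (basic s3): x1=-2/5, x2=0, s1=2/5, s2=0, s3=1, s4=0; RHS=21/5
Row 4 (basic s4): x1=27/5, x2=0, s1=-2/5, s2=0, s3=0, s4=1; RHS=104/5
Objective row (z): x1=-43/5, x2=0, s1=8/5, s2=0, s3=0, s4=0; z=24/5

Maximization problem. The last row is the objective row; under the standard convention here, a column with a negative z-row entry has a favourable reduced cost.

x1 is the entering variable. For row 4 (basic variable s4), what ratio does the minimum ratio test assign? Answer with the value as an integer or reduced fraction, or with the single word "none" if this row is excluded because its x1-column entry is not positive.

Ratio = RHS / (x1 entry) = (104/5) / (27/5) = 104/27.

104/27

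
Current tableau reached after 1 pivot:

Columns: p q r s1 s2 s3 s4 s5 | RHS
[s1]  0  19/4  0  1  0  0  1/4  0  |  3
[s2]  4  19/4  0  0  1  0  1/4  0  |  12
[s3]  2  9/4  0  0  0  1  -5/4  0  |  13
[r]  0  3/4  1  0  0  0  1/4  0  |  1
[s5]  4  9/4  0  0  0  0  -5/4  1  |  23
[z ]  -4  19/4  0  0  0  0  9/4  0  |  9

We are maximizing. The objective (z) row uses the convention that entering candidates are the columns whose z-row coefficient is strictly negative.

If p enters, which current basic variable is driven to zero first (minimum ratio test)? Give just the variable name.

s2

Ratios: row 1 (s1): entry 0 ≤ 0, skip; row 2 (s2): 12/4 = 3; row 3 (s3): 13/2 = 13/2; row 4 (r): entry 0 ≤ 0, skip; row 5 (s5): 23/4 = 23/4.
Minimum ratio 3 is in the s2 row, so s2 leaves.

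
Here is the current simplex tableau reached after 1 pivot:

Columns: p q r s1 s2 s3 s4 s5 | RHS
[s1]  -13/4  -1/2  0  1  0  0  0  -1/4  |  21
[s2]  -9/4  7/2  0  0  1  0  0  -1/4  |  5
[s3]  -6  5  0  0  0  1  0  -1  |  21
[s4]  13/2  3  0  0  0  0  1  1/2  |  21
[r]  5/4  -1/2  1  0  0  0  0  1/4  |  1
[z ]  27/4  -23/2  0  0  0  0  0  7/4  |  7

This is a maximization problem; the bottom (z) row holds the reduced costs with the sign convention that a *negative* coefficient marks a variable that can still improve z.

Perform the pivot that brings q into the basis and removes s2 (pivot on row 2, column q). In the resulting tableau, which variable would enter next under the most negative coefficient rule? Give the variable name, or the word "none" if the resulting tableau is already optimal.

p

Pivot element 7/2. New z-row = old z-row − (-23/2)·(row 2/(7/2)).
Updated z-row coefficients: p: -9/14, q: 0, r: 0, s1: 0, s2: 23/7, s3: 0, s4: 0, s5: 13/14.
The most negative is -9/14 in column p, so p would enter next.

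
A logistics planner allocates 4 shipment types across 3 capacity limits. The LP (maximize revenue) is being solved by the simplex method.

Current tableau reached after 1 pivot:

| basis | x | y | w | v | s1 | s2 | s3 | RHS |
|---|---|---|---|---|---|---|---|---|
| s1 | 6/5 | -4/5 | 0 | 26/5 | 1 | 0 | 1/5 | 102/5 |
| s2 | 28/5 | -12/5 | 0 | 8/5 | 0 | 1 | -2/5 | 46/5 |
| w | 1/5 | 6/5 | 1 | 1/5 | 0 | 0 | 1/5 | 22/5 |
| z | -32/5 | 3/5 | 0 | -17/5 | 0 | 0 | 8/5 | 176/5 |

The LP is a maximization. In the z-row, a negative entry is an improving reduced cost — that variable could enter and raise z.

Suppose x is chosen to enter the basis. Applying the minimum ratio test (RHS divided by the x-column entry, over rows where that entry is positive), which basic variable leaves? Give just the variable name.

s2

Ratios: row 1 (s1): (102/5)/(6/5) = 17; row 2 (s2): (46/5)/(28/5) = 23/14; row 3 (w): (22/5)/(1/5) = 22.
Minimum ratio 23/14 is in the s2 row, so s2 leaves.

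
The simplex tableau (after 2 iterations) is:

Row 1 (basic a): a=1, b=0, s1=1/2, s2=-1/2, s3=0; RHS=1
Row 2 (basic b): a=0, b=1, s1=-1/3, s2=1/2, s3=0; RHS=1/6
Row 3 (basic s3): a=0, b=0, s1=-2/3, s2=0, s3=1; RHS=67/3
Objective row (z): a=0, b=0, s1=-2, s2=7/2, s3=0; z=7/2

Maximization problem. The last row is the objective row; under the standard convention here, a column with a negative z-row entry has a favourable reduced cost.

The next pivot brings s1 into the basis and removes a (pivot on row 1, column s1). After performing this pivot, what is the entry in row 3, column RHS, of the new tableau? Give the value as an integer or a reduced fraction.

71/3

Pivot element is row 1, column s1: 1/2.
Normalize row 1: new (row 1, RHS) = 1/(1/2) = 2.
row 3 ← row 3 − (-2/3)·(new row 1): 67/3 − (-2/3)·2 = 71/3.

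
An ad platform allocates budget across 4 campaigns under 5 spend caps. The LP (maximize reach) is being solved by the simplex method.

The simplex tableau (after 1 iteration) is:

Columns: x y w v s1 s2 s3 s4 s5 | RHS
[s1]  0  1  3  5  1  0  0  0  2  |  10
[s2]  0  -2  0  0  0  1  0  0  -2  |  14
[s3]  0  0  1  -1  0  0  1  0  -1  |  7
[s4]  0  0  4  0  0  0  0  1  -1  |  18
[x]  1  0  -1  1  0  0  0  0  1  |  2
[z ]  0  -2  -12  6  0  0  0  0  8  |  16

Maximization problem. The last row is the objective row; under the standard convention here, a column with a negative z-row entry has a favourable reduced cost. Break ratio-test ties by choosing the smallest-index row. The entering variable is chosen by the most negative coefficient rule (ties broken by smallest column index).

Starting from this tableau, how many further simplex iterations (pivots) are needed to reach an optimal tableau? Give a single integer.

pivot: w in, s1 out → z = 56
No improving column remains; optimal.

1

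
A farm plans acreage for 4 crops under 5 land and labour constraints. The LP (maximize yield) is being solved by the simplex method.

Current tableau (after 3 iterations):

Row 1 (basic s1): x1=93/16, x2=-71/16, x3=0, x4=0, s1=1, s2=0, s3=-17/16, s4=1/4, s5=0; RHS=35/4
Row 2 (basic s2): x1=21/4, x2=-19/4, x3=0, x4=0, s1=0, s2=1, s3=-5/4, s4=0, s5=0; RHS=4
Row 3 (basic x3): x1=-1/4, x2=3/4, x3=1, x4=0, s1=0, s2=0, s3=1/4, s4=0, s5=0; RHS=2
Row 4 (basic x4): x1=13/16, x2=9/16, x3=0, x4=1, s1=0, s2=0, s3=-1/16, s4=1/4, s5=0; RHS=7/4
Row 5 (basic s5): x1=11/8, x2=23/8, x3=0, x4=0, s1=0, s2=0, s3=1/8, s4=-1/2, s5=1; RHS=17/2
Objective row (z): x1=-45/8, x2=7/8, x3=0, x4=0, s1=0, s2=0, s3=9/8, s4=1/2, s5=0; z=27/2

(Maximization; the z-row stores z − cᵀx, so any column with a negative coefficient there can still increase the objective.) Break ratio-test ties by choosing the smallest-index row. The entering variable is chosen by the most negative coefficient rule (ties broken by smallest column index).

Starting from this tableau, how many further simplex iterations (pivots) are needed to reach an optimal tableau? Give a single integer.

pivot: x1 in, s2 out → z = 249/14
pivot: x2 in, x4 out → z = 2339/109
No improving column remains; optimal.

2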